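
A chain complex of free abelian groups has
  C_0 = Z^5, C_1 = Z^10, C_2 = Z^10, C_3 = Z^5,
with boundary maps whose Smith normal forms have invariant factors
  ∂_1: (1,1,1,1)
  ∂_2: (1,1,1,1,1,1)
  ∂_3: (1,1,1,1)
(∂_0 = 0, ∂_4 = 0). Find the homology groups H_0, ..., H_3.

H_0 ≅ Z,  H_1 = 0,  H_2 = 0,  H_3 ≅ Z.

H_0: b_0 = 5 − 0 − 4 = 1; torsion from ∂_1 factors > 1: none. So H_0 ≅ Z.
H_1: b_1 = 10 − 4 − 6 = 0; torsion from ∂_2 factors > 1: none. So H_1 ≅ 0.
H_2: b_2 = 10 − 6 − 4 = 0; torsion from ∂_3 factors > 1: none. So H_2 ≅ 0.
H_3: b_3 = 5 − 4 − 0 = 1; torsion from ∂_4 factors > 1: none. So H_3 ≅ Z.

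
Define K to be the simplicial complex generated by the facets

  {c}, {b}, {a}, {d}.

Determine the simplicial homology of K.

H_0 = Z^4.

Fix the vertex order a < b < c < d and write every simplex with vertices in increasing order. Then dim K = 0 and the simplices of K are:

  0-simplices (4): a, b, c, d

so the chain groups are C_0 ≅ Z^4.

Now H_k = ker ∂_k / im ∂_{k+1}, so:

  H_0: rank C_0 − rank ∂_1 = 4 − 0 = 4, and there is no ∂_1, so H_0 = Z^4.

(K is a triangulation of a set of 4 points.)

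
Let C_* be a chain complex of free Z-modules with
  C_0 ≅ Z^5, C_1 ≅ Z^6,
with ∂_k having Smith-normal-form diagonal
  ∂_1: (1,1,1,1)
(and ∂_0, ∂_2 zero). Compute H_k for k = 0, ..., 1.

H_0 = Z,  H_1 = Z^2.

H_0: b_0 = 5 − 0 − 4 = 1; torsion from ∂_1 factors > 1: none. So H_0 = Z.
H_1: b_1 = 6 − 4 − 0 = 2; torsion from ∂_2 factors > 1: none. So H_1 = Z^2.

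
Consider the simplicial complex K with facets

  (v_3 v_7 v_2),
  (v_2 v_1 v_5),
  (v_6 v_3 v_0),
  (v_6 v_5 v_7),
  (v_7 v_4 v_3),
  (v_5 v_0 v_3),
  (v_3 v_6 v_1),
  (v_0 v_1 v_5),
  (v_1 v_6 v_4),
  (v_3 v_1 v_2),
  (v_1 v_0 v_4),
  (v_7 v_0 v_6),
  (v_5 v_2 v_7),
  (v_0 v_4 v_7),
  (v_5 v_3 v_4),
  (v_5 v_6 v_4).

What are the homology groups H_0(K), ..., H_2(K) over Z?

Fix the vertex order v_0 < v_1 < v_2 < v_3 < v_4 < v_5 < v_6 < v_7 and write every simplex with vertices in increasing order. Then dim K = 2 and the simplices of K are:

  0-simplices (8): [v_0], [v_1], [v_2], [v_3], [v_4], [v_5], [v_6], [v_7]
  1-simplices (24): (24 of them)
  2-simplices (16): (16 of them)

Hence C_0 ≅ Z^8, C_1 ≅ Z^24, C_2 ≅ Z^16.

The boundary map ∂_1: C_1 → C_0 is given by ∂[p,q] = [q] − [p]. For instance
  ∂[v_1,v_4] = [v_4] − [v_1].
This gives a 8×24 integer matrix of rank 7; reducing to Smith normal form yields diagonal entries (1,1,1,1,1,1,1).

The boundary map ∂_2: C_2 → C_1 acts by ∂[p,q,r] = [q,r] − [p,r] + [p,q]. For instance
  ∂[v_0,v_6,v_7] = [v_6,v_7] − [v_0,v_7] + [v_0,v_6],
  ∂[v_0,v_1,v_5] = [v_1,v_5] − [v_0,v_5] + [v_0,v_1].
The 24×16 boundary matrix has rank 15 and Smith normal form diag(1,1,1,1,1,1,1,1,1,1,1,1,1,1,1).

Now H_k = ker ∂_k / im ∂_{k+1}, so:

  H_0: rank C_0 − rank ∂_1 = 8 − 7 = 1, and the invariant factors of ∂_1 are all 1, so H_0 = Z.
  H_1: rank ker ∂_1 − rank ∂_2 = (24 − 7) − 15 = 2, and the invariant factors of ∂_2 are all 1, so H_1 = Z^2.
  H_2: rank ker ∂_2 − rank ∂_3 = (16 − 15) − 0 = 1, and there is no ∂_3, so H_2 = Z.

As a check, the Euler characteristic is 8 − 24 + 16 = 0, which agrees with 1 − 2 + 1 = 0.

H_0 ≅ Z,  H_1 ≅ Z^2,  H_2 ≅ Z.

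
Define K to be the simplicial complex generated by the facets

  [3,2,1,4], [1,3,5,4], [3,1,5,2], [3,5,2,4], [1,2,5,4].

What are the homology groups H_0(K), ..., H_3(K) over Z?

We work with the vertex ordering 1 < 2 < 3 < 4 < 5. The simplices of K, each written with vertices in increasing order, are:

  0-simplices (5): [1], [2], [3], [4], [5]
  1-simplices (10): [1,2], [1,3], [1,4], [1,5], [2,3], [2,4], [2,5], [3,4], [3,5], [4,5]
  2-simplices (10): [1,2,3], [1,2,4], [1,2,5], [1,3,4], [1,3,5], [1,4,5], [2,3,4], [2,3,5], [2,4,5], [3,4,5]
  3-simplices (5): [1,2,3,4], [1,2,3,5], [1,2,4,5], [1,3,4,5], [2,3,4,5]

Hence C_0 ≅ Z^5, C_1 ≅ Z^10, C_2 ≅ Z^10, C_3 ≅ Z^5.

Boundary ∂_1: C_1 → C_0 sends each edge [p,q] (with p < q) to q − p. For instance
  ∂[1,5] = [5] − [1].
As a 5×10 matrix over Z this has rank 4, with invariant factors (1,1,1,1).

The boundary map ∂_2: C_2 → C_1 maps a triangle to the signed sum of its edges. For instance
  ∂[1,2,3] = [2,3] − [1,3] + [1,2],
  ∂[1,2,5] = [2,5] − [1,5] + [1,2].
This gives a 10×10 integer matrix of rank 6; reducing to Smith normal form yields diagonal entries (1,1,1,1,1,1).

The boundary map ∂_3: C_3 → C_2 sends each 3-simplex σ to the alternating sum Σ_i (−1)^i (σ with its i-th vertex removed). For instance
  ∂[1,3,4,5] = [3,4,5] − [1,4,5] + [1,3,5] − [1,3,4],
  ∂[1,2,3,4] = [2,3,4] − [1,3,4] + [1,2,4] − [1,2,3].
This gives a 10×5 integer matrix of rank 4; reducing to Smith normal form yields diagonal entries (1,1,1,1).

Reading off H_k = ker ∂_k / im ∂_{k+1}:

  H_0: rank C_0 − rank ∂_1 = 5 − 4 = 1, and the invariant factors of ∂_1 are all 1, so H_0 = Z.
  H_1: rank ker ∂_1 − rank ∂_2 = (10 − 4) − 6 = 0, and the invariant factors of ∂_2 are all 1, so H_1 = 0.
  H_2: rank ker ∂_2 − rank ∂_3 = (10 − 6) − 4 = 0, and the invariant factors of ∂_3 are all 1, so H_2 = 0.
  H_3: rank ker ∂_3 − rank ∂_4 = (5 − 4) − 0 = 1, and there is no ∂_4, so H_3 = Z.

H_0 ≅ Z,  H_1 = 0,  H_2 = 0,  H_3 ≅ Z.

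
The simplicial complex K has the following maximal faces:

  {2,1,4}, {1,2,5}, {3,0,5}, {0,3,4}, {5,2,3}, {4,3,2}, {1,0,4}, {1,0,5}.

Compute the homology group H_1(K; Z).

Fix the vertex order 0 < 1 < 2 < 3 < 4 < 5 and write every simplex with vertices in increasing order. Then dim K = 2 and the simplices of K are:

  0-simplices (6): [0], [1], [2], [3], [4], [5]
  1-simplices (12): [0,1], [0,3], [0,4], [0,5], [1,2], [1,4], [1,5], [2,3], [2,4], [2,5], [3,4], [3,5]
  2-simplices (8): [0,1,4], [0,1,5], [0,3,4], [0,3,5], [1,2,4], [1,2,5], [2,3,4], [2,3,5]

giving chain groups C_0 ≅ Z^6, C_1 ≅ Z^12, C_2 ≅ Z^8.

The boundary map ∂_1: C_1 → C_0 sends each edge [p,q] (with p < q) to q − p.
As a 6×12 matrix over Z this has rank 5, with invariant factors (1,1,1,1,1).

∂_2: C_2 → C_1 maps a triangle to the signed sum of its edges. For instance
  ∂[0,1,5] = [1,5] − [0,5] + [0,1],
  ∂[2,3,5] = [3,5] − [2,5] + [2,3].
The resulting 12×8 matrix has rank 7, and its Smith normal form has invariant factors (1,1,1,1,1,1,1).

Reading off H_k = ker ∂_k / im ∂_{k+1}:

  H_1: rank ker ∂_1 − rank ∂_2 = (12 − 5) − 7 = 0, and the invariant factors of ∂_2 are all 1, so H_1 ≅ 0.

H_1 = 0.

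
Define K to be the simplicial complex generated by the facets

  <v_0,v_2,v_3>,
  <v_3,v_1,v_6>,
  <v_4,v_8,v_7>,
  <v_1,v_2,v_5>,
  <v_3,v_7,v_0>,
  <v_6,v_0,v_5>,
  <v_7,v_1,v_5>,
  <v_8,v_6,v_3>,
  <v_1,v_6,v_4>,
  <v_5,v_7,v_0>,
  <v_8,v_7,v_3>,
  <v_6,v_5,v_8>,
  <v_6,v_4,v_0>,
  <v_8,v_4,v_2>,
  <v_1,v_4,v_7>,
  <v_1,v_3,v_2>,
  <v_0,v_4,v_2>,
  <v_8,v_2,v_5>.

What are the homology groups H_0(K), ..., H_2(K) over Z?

Order the vertices as v_0 < v_1 < v_2 < v_3 < v_4 < v_5 < v_6 < v_7 < v_8. Listing each simplex with vertices in this order, K has dimension 2 with simplices:

  0-simplices (9): [v_0], [v_1], [v_2], [v_3], [v_4], [v_5], [v_6], [v_7], [v_8]
  1-simplices (27): (27 of them)
  2-simplices (18): (18 of them)

Hence C_0 ≅ Z^9, C_1 ≅ Z^27, C_2 ≅ Z^18.

Boundary ∂_1: C_1 → C_0 maps an edge to its endpoints' difference, ∂[p,q] = q − p.
The resulting 9×27 matrix has rank 8, and its Smith normal form has invariant factors (1,1,1,1,1,1,1,1).

Boundary ∂_2: C_2 → C_1 sends each 2-simplex [p,q,r] to [q,r] − [p,r] + [p,q]. For instance
  ∂[v_1,v_3,v_6] = [v_3,v_6] − [v_1,v_6] + [v_1,v_3],
  ∂[v_0,v_4,v_6] = [v_4,v_6] − [v_0,v_6] + [v_0,v_4].
The resulting 27×18 matrix has rank 17, and its Smith normal form has invariant factors (1,1,1,1,1,1,1,1,1,1,1,1,1,1,1,1,1).

Computing H_k = (kernel of ∂_k) / (image of ∂_{k+1}):

  H_0: rank C_0 − rank ∂_1 = 9 − 8 = 1, and the invariant factors of ∂_1 are all 1, so H_0 ≅ Z.
  H_1: rank ker ∂_1 − rank ∂_2 = (27 − 8) − 17 = 2, and the invariant factors of ∂_2 are all 1, so H_1 ≅ Z^2.
  H_2: rank ker ∂_2 − rank ∂_3 = (18 − 17) − 0 = 1, and there is no ∂_3, so H_2 ≅ Z.

As a check, the Euler characteristic is 9 − 27 + 18 = 0, which agrees with 1 − 2 + 1 = 0.

H_0 = Z,  H_1 = Z^2,  H_2 = Z.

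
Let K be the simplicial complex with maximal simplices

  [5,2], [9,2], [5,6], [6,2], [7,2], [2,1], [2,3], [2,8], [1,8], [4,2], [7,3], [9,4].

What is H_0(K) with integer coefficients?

H_0 ≅ Z.

We work with the vertex ordering 1 < 2 < 3 < 4 < 5 < 6 < 7 < 8 < 9. The simplices of K, each written with vertices in increasing order, are:

  0-simplices (9): [1], [2], [3], [4], [5], [6], [7], [8], [9]
  1-simplices (12): [1,2], [1,8], [2,3], [2,4], [2,5], [2,6], [2,7], [2,8], [2,9], [3,7], [4,9], [5,6]

giving chain groups C_0 ≅ Z^9, C_1 ≅ Z^12.

∂_1: C_1 → C_0 maps an edge to its endpoints' difference, ∂[p,q] = q − p.
The resulting 9×12 matrix has rank 8, and its Smith normal form has invariant factors (1,1,1,1,1,1,1,1).

From H_k ≅ ker(∂_k) / im(∂_{k+1}) we obtain:

  H_0: rank C_0 − rank ∂_1 = 9 − 8 = 1, and the invariant factors of ∂_1 are all 1, so H_0 = Z.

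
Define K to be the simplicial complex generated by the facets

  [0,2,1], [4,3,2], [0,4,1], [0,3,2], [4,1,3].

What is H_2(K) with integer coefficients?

Order the vertices as 0 < 1 < 2 < 3 < 4. Listing each simplex with vertices in this order, K has dimension 2 with simplices:

  0-simplices (5): [0], [1], [2], [3], [4]
  1-simplices (10): [0,1], [0,2], [0,3], [0,4], [1,2], [1,3], [1,4], [2,3], [2,4], [3,4]
  2-simplices (5): [0,1,2], [0,1,4], [0,2,3], [1,3,4], [2,3,4]

giving chain groups C_0 ≅ Z^5, C_1 ≅ Z^10, C_2 ≅ Z^5.

Boundary ∂_1: C_1 → C_0 maps an edge to its endpoints' difference, ∂[p,q] = q − p. For instance
  ∂[1,4] = [4] − [1].
The 5×10 boundary matrix has rank 4 and Smith normal form diag(1,1,1,1).

∂_2: C_2 → C_1 sends each 2-simplex [p,q,r] to [q,r] − [p,r] + [p,q]. For instance
  ∂[0,1,2] = [1,2] − [0,2] + [0,1],
  ∂[0,2,3] = [2,3] − [0,3] + [0,2].
The 10×5 boundary matrix has rank 5 and Smith normal form diag(1,1,1,1,1).

Computing H_k = (kernel of ∂_k) / (image of ∂_{k+1}):

  H_2: rank ker ∂_2 − rank ∂_3 = (5 − 5) − 0 = 0, and there is no ∂_3, so H_2 ≅ 0.

H_2 ≅ 0.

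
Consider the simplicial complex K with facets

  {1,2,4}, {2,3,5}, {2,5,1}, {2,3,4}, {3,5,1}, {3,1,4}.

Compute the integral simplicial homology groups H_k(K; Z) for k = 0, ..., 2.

H_0 ≅ Z,  H_1 = 0,  H_2 ≅ Z.

Fix the vertex order 1 < 2 < 3 < 4 < 5 and write every simplex with vertices in increasing order. Then dim K = 2 and the simplices of K are:

  0-simplices (5): [1], [2], [3], [4], [5]
  1-simplices (9): [1,2], [1,3], [1,4], [1,5], [2,3], [2,4], [2,5], [3,4], [3,5]
  2-simplices (6): [1,2,4], [1,2,5], [1,3,4], [1,3,5], [2,3,4], [2,3,5]

so the chain groups are C_0 ≅ Z^5, C_1 ≅ Z^9, C_2 ≅ Z^6.

The boundary map ∂_1: C_1 → C_0 maps an edge to its endpoints' difference, ∂[p,q] = q − p.
This gives a 5×9 integer matrix of rank 4; reducing to Smith normal form yields diagonal entries (1,1,1,1).

The boundary map ∂_2: C_2 → C_1 acts by ∂[p,q,r] = [q,r] − [p,r] + [p,q]. For instance
  ∂[2,3,4] = [3,4] − [2,4] + [2,3],
  ∂[1,2,4] = [2,4] − [1,4] + [1,2].
The resulting 9×6 matrix has rank 5, and its Smith normal form has invariant factors (1,1,1,1,1).

Reading off H_k = ker ∂_k / im ∂_{k+1}:

  H_0: rank C_0 − rank ∂_1 = 5 − 4 = 1, and the invariant factors of ∂_1 are all 1, so H_0 ≅ Z.
  H_1: rank ker ∂_1 − rank ∂_2 = (9 − 4) − 5 = 0, and the invariant factors of ∂_2 are all 1, so H_1 ≅ 0.
  H_2: rank ker ∂_2 − rank ∂_3 = (6 − 5) − 0 = 1, and there is no ∂_3, so H_2 ≅ Z.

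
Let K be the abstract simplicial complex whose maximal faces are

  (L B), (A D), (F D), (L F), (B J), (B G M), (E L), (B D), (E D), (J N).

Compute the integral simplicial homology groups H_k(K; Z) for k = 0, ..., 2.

Fix the vertex order A < B < D < E < F < G < J < L < M < N and write every simplex with vertices in increasing order. Then dim K = 2 and the simplices of K are:

  0-simplices (10): A, B, D, E, F, G, J, L, M, N
  1-simplices (12): AD, BD, BG, BJ, BL, BM, DE, DF, EL, FL, GM, JN
  2-simplices (1): BGM

Hence C_0 ≅ Z^10, C_1 ≅ Z^12, C_2 ≅ Z^1.

∂_1: C_1 → C_0 is given by ∂[p,q] = [q] − [p].
The resulting 10×12 matrix has rank 9, and its Smith normal form has invariant factors (1,1,1,1,1,1,1,1,1).

The boundary map ∂_2: C_2 → C_1 maps a triangle to the signed sum of its edges. For instance
  ∂BGM = GM − BM + BG.
The resulting 12×1 matrix has rank 1, and its Smith normal form has invariant factors (1).

Reading off H_k = ker ∂_k / im ∂_{k+1}:

  H_0: rank C_0 − rank ∂_1 = 10 − 9 = 1, and the invariant factors of ∂_1 are all 1, so H_0 ≅ Z.
  H_1: rank ker ∂_1 − rank ∂_2 = (12 − 9) − 1 = 2, and the invariant factors of ∂_2 are all 1, so H_1 ≅ Z^2.
  H_2: rank ker ∂_2 − rank ∂_3 = (1 − 1) − 0 = 0, and there is no ∂_3, so H_2 ≅ 0.

H_0 = Z,  H_1 = Z^2,  H_2 = 0.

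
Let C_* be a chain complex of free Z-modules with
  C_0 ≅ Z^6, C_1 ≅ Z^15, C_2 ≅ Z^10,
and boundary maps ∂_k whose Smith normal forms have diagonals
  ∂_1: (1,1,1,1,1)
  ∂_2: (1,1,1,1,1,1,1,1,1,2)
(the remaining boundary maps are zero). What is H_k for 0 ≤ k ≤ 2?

H_0 = Z,  H_1 = Z/2,  H_2 = 0.

H_0: b_0 = 6 − 0 − 5 = 1; torsion from ∂_1 factors > 1: none. So H_0 = Z.
H_1: b_1 = 15 − 5 − 10 = 0; torsion from ∂_2 factors > 1: [2]. So H_1 = Z/2.
H_2: b_2 = 10 − 10 − 0 = 0; torsion from ∂_3 factors > 1: none. So H_2 = 0.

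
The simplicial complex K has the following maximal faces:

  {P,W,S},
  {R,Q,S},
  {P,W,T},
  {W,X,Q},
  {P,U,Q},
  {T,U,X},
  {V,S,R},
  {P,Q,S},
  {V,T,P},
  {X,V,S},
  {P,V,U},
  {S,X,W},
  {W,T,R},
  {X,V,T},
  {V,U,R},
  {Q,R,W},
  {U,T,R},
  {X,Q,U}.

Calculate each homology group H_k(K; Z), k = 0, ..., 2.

We work with the vertex ordering P < Q < R < S < T < U < V < W < X. The simplices of K, each written with vertices in increasing order, are:

  0-simplices (9): P, Q, R, S, T, U, V, W, X
  1-simplices (27): PQ, PS, PT, PU, PV, PW, QR, QS, QU, QW, QX, RS, RT, RU, RV, RW, SV, SW, SX, TU, TV, TW, TX, UV, UX, VX, WX
  2-simplices (18): PQS, PQU, PSW, PTV, PTW, PUV, QRS, QRW, QUX, QWX, RSV, RTU, RTW, RUV, SVX, SWX, TUX, TVX

giving chain groups C_0 ≅ Z^9, C_1 ≅ Z^27, C_2 ≅ Z^18.

∂_1: C_1 → C_0 is given by ∂[p,q] = [q] − [p].
As a 9×27 matrix over Z this has rank 8, with invariant factors (1,1,1,1,1,1,1,1).

The boundary map ∂_2: C_2 → C_1 sends each 2-simplex [p,q,r] to [q,r] − [p,r] + [p,q]. For instance
  ∂SVX = VX − SX + SV,
  ∂SWX = WX − SX + SW.
The 27×18 boundary matrix has rank 18 and Smith normal form diag(1,1,1,1,1,1,1,1,1,1,1,1,1,1,1,1,1,2).

Reading off H_k = ker ∂_k / im ∂_{k+1}:

  H_0: rank C_0 − rank ∂_1 = 9 − 8 = 1, and the invariant factors of ∂_1 are all 1, so H_0 = Z.
  H_1: rank ker ∂_1 − rank ∂_2 = (27 − 8) − 18 = 1, and ∂_2 has invariant factor 2 > 1, so H_1 = Z ⊕ Z_2.
  H_2: rank ker ∂_2 − rank ∂_3 = (18 − 18) − 0 = 0, and there is no ∂_3, so H_2 = 0.

As a check, the Euler characteristic is 9 − 27 + 18 = 0, which agrees with 1 − 1 + 0 = 0.

H_0 = Z,  H_1 = Z ⊕ Z_2,  H_2 = 0.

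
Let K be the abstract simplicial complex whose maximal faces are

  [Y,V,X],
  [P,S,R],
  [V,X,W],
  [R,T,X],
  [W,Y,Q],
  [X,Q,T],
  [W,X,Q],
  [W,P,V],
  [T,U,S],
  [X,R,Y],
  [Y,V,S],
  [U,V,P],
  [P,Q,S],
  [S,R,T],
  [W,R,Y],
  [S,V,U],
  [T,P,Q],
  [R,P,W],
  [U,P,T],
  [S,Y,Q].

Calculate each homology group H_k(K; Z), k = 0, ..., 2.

Take the total order P < Q < R < S < T < U < V < W < X < Y on the vertex set. Then K (dimension 2) consists of the simplices:

  0-simplices (10): P, Q, R, S, T, U, V, W, X, Y
  1-simplices (30): PQ, PR, PS, PT, PU, PV, PW, QS, QT, QW, QX, QY, RS, RT, RW, RX, RY, ST, SU, SV, SY, TU, TX, UV, VW, VX, VY, WX, WY, XY
  2-simplices (20): PQS, PQT, PRS, PRW, PTU, PUV, PVW, QSY, QTX, QWX, QWY, RST, RTX, RWY, RXY, STU, SUV, SVY, VWX, VXY

Hence C_0 ≅ Z^10, C_1 ≅ Z^30, C_2 ≅ Z^20.

The boundary map ∂_1: C_1 → C_0 maps an edge to its endpoints' difference, ∂[p,q] = q − p. For instance
  ∂SV = V − S.
The resulting 10×30 matrix has rank 9, and its Smith normal form has invariant factors (1,1,1,1,1,1,1,1,1).

The boundary map ∂_2: C_2 → C_1 maps a triangle to the signed sum of its edges. For instance
  ∂PRW = RW − PW + PR,
  ∂PVW = VW − PW + PV.
The resulting 30×20 matrix has rank 20, and its Smith normal form has invariant factors (1,1,1,1,1,1,1,1,1,1,1,1,1,1,1,1,1,1,1,2).

From H_k ≅ ker(∂_k) / im(∂_{k+1}) we obtain:

  H_0: rank C_0 − rank ∂_1 = 10 − 9 = 1, and the invariant factors of ∂_1 are all 1, so H_0 = Z.
  H_1: rank ker ∂_1 − rank ∂_2 = (30 − 9) − 20 = 1, and ∂_2 has invariant factor 2 > 1, so H_1 = Z × Z/2.
  H_2: rank ker ∂_2 − rank ∂_3 = (20 − 20) − 0 = 0, and there is no ∂_3, so H_2 = 0.

H_0 = Z,  H_1 = Z × Z/2,  H_2 = 0.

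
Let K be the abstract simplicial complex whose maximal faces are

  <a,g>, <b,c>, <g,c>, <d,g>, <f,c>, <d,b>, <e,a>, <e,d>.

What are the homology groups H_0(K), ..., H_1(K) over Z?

H_0 = Z,  H_1 = Z^2.

K has 7 vertices, 8 edges.
rank ∂_0 = 0, rank ∂_1 = 6 ⇒ b_0 = 7 − 0 − 6 = 1; all invariant factors of ∂_1 are 1 so no torsion. So H_0 ≅ Z.
rank ∂_1 = 6, rank ∂_2 = 0 ⇒ b_1 = 8 − 6 − 0 = 2. So H_1 ≅ Z^2.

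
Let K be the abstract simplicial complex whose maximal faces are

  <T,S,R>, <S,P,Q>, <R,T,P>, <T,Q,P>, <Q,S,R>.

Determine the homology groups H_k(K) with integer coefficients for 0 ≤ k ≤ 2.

Fix the vertex order P < Q < R < S < T and write every simplex with vertices in increasing order. Then dim K = 2 and the simplices of K are:

  0-simplices (5): P, Q, R, S, T
  1-simplices (10): PQ, PR, PS, PT, QR, QS, QT, RS, RT, ST
  2-simplices (5): PQS, PQT, PRT, QRS, RST

giving chain groups C_0 ≅ Z^5, C_1 ≅ Z^10, C_2 ≅ Z^5.

∂_1: C_1 → C_0 is given by ∂[p,q] = [q] − [p].
This gives a 5×10 integer matrix of rank 4; reducing to Smith normal form yields diagonal entries (1,1,1,1).

∂_2: C_2 → C_1 maps a triangle to the signed sum of its edges. For instance
  ∂PRT = RT − PT + PR,
  ∂QRS = RS − QS + QR.
This gives a 10×5 integer matrix of rank 5; reducing to Smith normal form yields diagonal entries (1,1,1,1,1).

From H_k ≅ ker(∂_k) / im(∂_{k+1}) we obtain:

  H_0: rank C_0 − rank ∂_1 = 5 − 4 = 1, and the invariant factors of ∂_1 are all 1, so H_0 ≅ Z.
  H_1: rank ker ∂_1 − rank ∂_2 = (10 − 4) − 5 = 1, and the invariant factors of ∂_2 are all 1, so H_1 ≅ Z.
  H_2: rank ker ∂_2 − rank ∂_3 = (5 − 5) − 0 = 0, and there is no ∂_3, so H_2 ≅ 0.

H_0 = Z,  H_1 = Z,  H_2 = 0.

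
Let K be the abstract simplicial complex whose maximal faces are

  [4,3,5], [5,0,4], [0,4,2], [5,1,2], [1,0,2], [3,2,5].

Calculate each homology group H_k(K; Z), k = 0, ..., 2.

H_0 ≅ Z,  H_1 ≅ Z,  H_2 = 0.

We work with the vertex ordering 0 < 1 < 2 < 3 < 4 < 5. The simplices of K, each written with vertices in increasing order, are:

  0-simplices (6): [0], [1], [2], [3], [4], [5]
  1-simplices (12): [0,1], [0,2], [0,4], [0,5], [1,2], [1,5], [2,3], [2,4], [2,5], [3,4], [3,5], [4,5]
  2-simplices (6): [0,1,2], [0,2,4], [0,4,5], [1,2,5], [2,3,5], [3,4,5]

giving chain groups C_0 ≅ Z^6, C_1 ≅ Z^12, C_2 ≅ Z^6.

The boundary map ∂_1: C_1 → C_0 maps an edge to its endpoints' difference, ∂[p,q] = q − p. For instance
  ∂[0,4] = [4] − [0].
The 6×12 boundary matrix has rank 5 and Smith normal form diag(1,1,1,1,1).

Boundary ∂_2: C_2 → C_1 maps a triangle to the signed sum of its edges. For instance
  ∂[0,1,2] = [1,2] − [0,2] + [0,1],
  ∂[0,4,5] = [4,5] − [0,5] + [0,4].
As a 12×6 matrix over Z this has rank 6, with invariant factors (1,1,1,1,1,1).

Now H_k = ker ∂_k / im ∂_{k+1}, so:

  H_0: rank C_0 − rank ∂_1 = 6 − 5 = 1, and the invariant factors of ∂_1 are all 1, so H_0 ≅ Z.
  H_1: rank ker ∂_1 − rank ∂_2 = (12 − 5) − 6 = 1, and the invariant factors of ∂_2 are all 1, so H_1 ≅ Z.
  H_2: rank ker ∂_2 − rank ∂_3 = (6 − 6) − 0 = 0, and there is no ∂_3, so H_2 ≅ 0.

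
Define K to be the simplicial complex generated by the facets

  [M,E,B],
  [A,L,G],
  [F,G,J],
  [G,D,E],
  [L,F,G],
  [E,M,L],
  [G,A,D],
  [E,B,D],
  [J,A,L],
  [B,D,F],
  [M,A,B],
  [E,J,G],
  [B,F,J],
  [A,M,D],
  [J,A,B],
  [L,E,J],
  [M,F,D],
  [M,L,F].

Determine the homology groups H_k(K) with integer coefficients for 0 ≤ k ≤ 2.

Take the total order A < B < D < E < F < G < J < L < M on the vertex set. Then K (dimension 2) consists of the simplices:

  0-simplices (9): A, B, D, E, F, G, J, L, M
  1-simplices (27): AB, AD, AG, AJ, AL, AM, BD, BE, BF, BJ, BM, DE, DF, DG, DM, EG, EJ, EL, EM, FG, FJ, FL, FM, GJ, GL, JL, LM
  2-simplices (18): ABJ, ABM, ADG, ADM, AGL, AJL, BDE, BDF, BEM, BFJ, DEG, DFM, EGJ, EJL, ELM, FGJ, FGL, FLM

giving chain groups C_0 ≅ Z^9, C_1 ≅ Z^27, C_2 ≅ Z^18.

∂_1: C_1 → C_0 is given by ∂[p,q] = [q] − [p].
As a 9×27 matrix over Z this has rank 8, with invariant factors (1,1,1,1,1,1,1,1).

Boundary ∂_2: C_2 → C_1 acts by ∂[p,q,r] = [q,r] − [p,r] + [p,q]. For instance
  ∂EGJ = GJ − EJ + EG,
  ∂ABJ = BJ − AJ + AB.
This gives a 27×18 integer matrix of rank 18; reducing to Smith normal form yields diagonal entries (1,1,1,1,1,1,1,1,1,1,1,1,1,1,1,1,1,2).

From H_k ≅ ker(∂_k) / im(∂_{k+1}) we obtain:

  H_0: rank C_0 − rank ∂_1 = 9 − 8 = 1, and the invariant factors of ∂_1 are all 1, so H_0 ≅ Z.
  H_1: rank ker ∂_1 − rank ∂_2 = (27 − 8) − 18 = 1, and ∂_2 has invariant factor 2 > 1, so H_1 ≅ Z ⊕ Z/2Z.
  H_2: rank ker ∂_2 − rank ∂_3 = (18 − 18) − 0 = 0, and there is no ∂_3, so H_2 ≅ 0.

H_0 ≅ Z,  H_1 ≅ Z ⊕ Z/2Z,  H_2 = 0.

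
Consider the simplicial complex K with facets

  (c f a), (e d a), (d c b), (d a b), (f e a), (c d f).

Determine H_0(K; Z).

Take the total order a < b < c < d < e < f on the vertex set. Then K (dimension 2) consists of the simplices:

  0-simplices (6): a, b, c, d, e, f
  1-simplices (12): ab, ac, ad, ae, af, bc, bd, cd, cf, de, df, ef
  2-simplices (6): abd, acf, ade, aef, bcd, cdf

giving chain groups C_0 ≅ Z^6, C_1 ≅ Z^12, C_2 ≅ Z^6.

Boundary ∂_1: C_1 → C_0 maps an edge to its endpoints' difference, ∂[p,q] = q − p. For instance
  ∂cf = f − c.
The 6×12 boundary matrix has rank 5 and Smith normal form diag(1,1,1,1,1).

∂_2: C_2 → C_1 maps a triangle to the signed sum of its edges. For instance
  ∂cdf = df − cf + cd,
  ∂acf = cf − af + ac.
This gives a 12×6 integer matrix of rank 6; reducing to Smith normal form yields diagonal entries (1,1,1,1,1,1).

Computing H_k = (kernel of ∂_k) / (image of ∂_{k+1}):

  H_0: rank C_0 − rank ∂_1 = 6 − 5 = 1, and the invariant factors of ∂_1 are all 1, so H_0 ≅ Z.

H_0 ≅ Z.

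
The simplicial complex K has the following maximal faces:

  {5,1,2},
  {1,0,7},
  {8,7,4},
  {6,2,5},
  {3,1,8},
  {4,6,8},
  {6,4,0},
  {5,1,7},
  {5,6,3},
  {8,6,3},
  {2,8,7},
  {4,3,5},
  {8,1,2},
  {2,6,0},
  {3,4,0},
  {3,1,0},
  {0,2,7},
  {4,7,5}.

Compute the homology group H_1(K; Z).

Take the total order 0 < 1 < 2 < 3 < 4 < 5 < 6 < 7 < 8 on the vertex set. Then K (dimension 2) consists of the simplices:

  0-simplices (9): [0], [1], [2], [3], [4], [5], [6], [7], [8]
  1-simplices (27): (27 of them)
  2-simplices (18): [0,1,3], [0,1,7], [0,2,6], [0,2,7], [0,3,4], [0,4,6], [1,2,5], [1,2,8], [1,3,8], [1,5,7], [2,5,6], [2,7,8], [3,4,5], [3,5,6], [3,6,8], [4,5,7], [4,6,8], [4,7,8]

giving chain groups C_0 ≅ Z^9, C_1 ≅ Z^27, C_2 ≅ Z^18.

∂_1: C_1 → C_0 maps an edge to its endpoints' difference, ∂[p,q] = q − p.
The resulting 9×27 matrix has rank 8, and its Smith normal form has invariant factors (1,1,1,1,1,1,1,1).

∂_2: C_2 → C_1 maps a triangle to the signed sum of its edges. For instance
  ∂[0,2,6] = [2,6] − [0,6] + [0,2],
  ∂[4,7,8] = [7,8] − [4,8] + [4,7].
The resulting 27×18 matrix has rank 18, and its Smith normal form has invariant factors (1,1,1,1,1,1,1,1,1,1,1,1,1,1,1,1,1,2).

Now H_k = ker ∂_k / im ∂_{k+1}, so:

  H_1: rank ker ∂_1 − rank ∂_2 = (27 − 8) − 18 = 1, and ∂_2 has invariant factor 2 > 1, so H_1 ≅ Z ⊕ Z/2.

(K is a triangulation of the Klein bottle.)

H_1 ≅ Z ⊕ Z/2.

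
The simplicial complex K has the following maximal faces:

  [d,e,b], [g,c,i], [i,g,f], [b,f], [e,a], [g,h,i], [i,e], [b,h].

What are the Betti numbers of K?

Fix the vertex order a < b < c < d < e < f < g < h < i and write every simplex with vertices in increasing order. Then dim K = 2 and the simplices of K are:

  0-simplices (9): a, b, c, d, e, f, g, h, i
  1-simplices (14): ae, bd, be, bf, bh, cg, ci, de, ei, fg, fi, gh, gi, hi
  2-simplices (4): bde, cgi, fgi, ghi

Hence C_0 ≅ Z^9, C_1 ≅ Z^14, C_2 ≅ Z^4.

The boundary map ∂_1: C_1 → C_0 sends each edge [p,q] (with p < q) to q − p.
As a 9×14 matrix over Z this has rank 8, with invariant factors (1,1,1,1,1,1,1,1).

The boundary map ∂_2: C_2 → C_1 maps a triangle to the signed sum of its edges. For instance
  ∂cgi = gi − ci + cg,
  ∂bde = de − be + bd.
This gives a 14×4 integer matrix of rank 4; reducing to Smith normal form yields diagonal entries (1,1,1,1).

From H_k ≅ ker(∂_k) / im(∂_{k+1}) we obtain:

  H_0: rank C_0 − rank ∂_1 = 9 − 8 = 1, and the invariant factors of ∂_1 are all 1, so H_0 ≅ Z.
  H_1: rank ker ∂_1 − rank ∂_2 = (14 − 8) − 4 = 2, and the invariant factors of ∂_2 are all 1, so H_1 ≅ Z^2.
  H_2: rank ker ∂_2 − rank ∂_3 = (4 − 4) − 0 = 0, and there is no ∂_3, so H_2 ≅ 0.

Hence the Betti numbers are b_0 = 1, b_1 = 2, b_2 = 0.

b_0 = 1, b_1 = 2, b_2 = 0.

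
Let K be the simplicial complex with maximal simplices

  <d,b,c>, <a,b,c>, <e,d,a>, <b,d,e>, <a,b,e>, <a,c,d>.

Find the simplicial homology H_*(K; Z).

K has 5 vertices, 9 edges, 6 triangles.
rank ∂_0 = 0, rank ∂_1 = 4 ⇒ b_0 = 5 − 0 − 4 = 1; all invariant factors of ∂_1 are 1 so no torsion. So H_0 ≅ Z.
rank ∂_1 = 4, rank ∂_2 = 5 ⇒ b_1 = 9 − 4 − 5 = 0; all invariant factors of ∂_2 are 1 so no torsion. So H_1 ≅ 0.
rank ∂_2 = 5, rank ∂_3 = 0 ⇒ b_2 = 6 − 5 − 0 = 1. So H_2 ≅ Z.

H_0 ≅ Z,  H_1 = 0,  H_2 ≅ Z.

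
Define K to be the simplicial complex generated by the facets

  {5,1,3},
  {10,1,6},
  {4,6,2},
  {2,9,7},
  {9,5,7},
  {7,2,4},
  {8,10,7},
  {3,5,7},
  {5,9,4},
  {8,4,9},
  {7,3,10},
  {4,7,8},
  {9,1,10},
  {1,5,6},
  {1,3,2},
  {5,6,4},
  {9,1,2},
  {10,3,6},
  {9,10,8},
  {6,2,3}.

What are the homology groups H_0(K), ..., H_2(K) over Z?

H_0 ≅ Z,  H_1 ≅ Z ⊕ Z/2,  H_2 = 0.

Fix the vertex order 1 < 2 < 3 < 4 < 5 < 6 < 7 < 8 < 9 < 10 and write every simplex with vertices in increasing order. Then dim K = 2 and the simplices of K are:

  0-simplices (10): [1], [2], [3], [4], [5], [6], [7], [8], [9], [10]
  1-simplices (30): (30 of them)
  2-simplices (20): (20 of them)

Hence C_0 ≅ Z^10, C_1 ≅ Z^30, C_2 ≅ Z^20.

∂_1: C_1 → C_0 sends each edge [p,q] (with p < q) to q − p. For instance
  ∂[8,10] = [10] − [8].
As a 10×30 matrix over Z this has rank 9, with invariant factors (1,1,1,1,1,1,1,1,1).

The boundary map ∂_2: C_2 → C_1 acts by ∂[p,q,r] = [q,r] − [p,r] + [p,q]. For instance
  ∂[4,5,9] = [5,9] − [4,9] + [4,5],
  ∂[3,5,7] = [5,7] − [3,7] + [3,5].
As a 30×20 matrix over Z this has rank 20, with invariant factors (1,1,1,1,1,1,1,1,1,1,1,1,1,1,1,1,1,1,1,2).

Now H_k = ker ∂_k / im ∂_{k+1}, so:

  H_0: rank C_0 − rank ∂_1 = 10 − 9 = 1, and the invariant factors of ∂_1 are all 1, so H_0 = Z.
  H_1: rank ker ∂_1 − rank ∂_2 = (30 − 9) − 20 = 1, and ∂_2 has invariant factor 2 > 1, so H_1 = Z ⊕ Z/2.
  H_2: rank ker ∂_2 − rank ∂_3 = (20 − 20) − 0 = 0, and there is no ∂_3, so H_2 = 0.

(K is a triangulation of the Klein bottle.)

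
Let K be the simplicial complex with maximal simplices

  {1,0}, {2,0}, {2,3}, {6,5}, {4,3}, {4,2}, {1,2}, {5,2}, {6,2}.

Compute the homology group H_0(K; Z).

We work with the vertex ordering 0 < 1 < 2 < 3 < 4 < 5 < 6. The simplices of K, each written with vertices in increasing order, are:

  0-simplices (7): [0], [1], [2], [3], [4], [5], [6]
  1-simplices (9): [0,1], [0,2], [1,2], [2,3], [2,4], [2,5], [2,6], [3,4], [5,6]

giving chain groups C_0 ≅ Z^7, C_1 ≅ Z^9.

∂_1: C_1 → C_0 is given by ∂[p,q] = [q] − [p].
This gives a 7×9 integer matrix of rank 6; reducing to Smith normal form yields diagonal entries (1,1,1,1,1,1).

From H_k ≅ ker(∂_k) / im(∂_{k+1}) we obtain:

  H_0: rank C_0 − rank ∂_1 = 7 − 6 = 1, and the invariant factors of ∂_1 are all 1, so H_0 ≅ Z.

(K is a triangulation of a wedge of 3 circles.)

H_0 ≅ Z.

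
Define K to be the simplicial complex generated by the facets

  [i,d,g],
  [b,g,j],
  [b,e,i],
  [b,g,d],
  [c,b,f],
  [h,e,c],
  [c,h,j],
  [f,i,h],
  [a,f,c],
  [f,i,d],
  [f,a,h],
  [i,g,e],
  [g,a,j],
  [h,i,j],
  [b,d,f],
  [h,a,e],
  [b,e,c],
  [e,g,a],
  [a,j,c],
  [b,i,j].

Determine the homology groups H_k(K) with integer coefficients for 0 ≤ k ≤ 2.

H_0 ≅ Z,  H_1 ≅ Z ⊕ Z_2,  H_2 = 0.

K has 10 vertices, 30 edges, 20 triangles.
rank ∂_0 = 0, rank ∂_1 = 9 ⇒ b_0 = 10 − 0 − 9 = 1; all invariant factors of ∂_1 are 1 so no torsion. So H_0 ≅ Z.
rank ∂_1 = 9, rank ∂_2 = 20 ⇒ b_1 = 30 − 9 − 20 = 1; ∂_2 has invariant factor(s) [2] giving torsion. So H_1 ≅ Z ⊕ Z_2.
rank ∂_2 = 20, rank ∂_3 = 0 ⇒ b_2 = 20 − 20 − 0 = 0. So H_2 ≅ 0.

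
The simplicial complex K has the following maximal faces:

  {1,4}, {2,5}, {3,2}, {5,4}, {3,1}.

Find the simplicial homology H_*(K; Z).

Order the vertices as 1 < 2 < 3 < 4 < 5. Listing each simplex with vertices in this order, K has dimension 1 with simplices:

  0-simplices (5): [1], [2], [3], [4], [5]
  1-simplices (5): [1,3], [1,4], [2,3], [2,5], [4,5]

so the chain groups are C_0 ≅ Z^5, C_1 ≅ Z^5.

The boundary map ∂_1: C_1 → C_0 sends each edge [p,q] (with p < q) to q − p.
As a 5×5 matrix over Z this has rank 4, with invariant factors (1,1,1,1).

Reading off H_k = ker ∂_k / im ∂_{k+1}:

  H_0: rank C_0 − rank ∂_1 = 5 − 4 = 1, and the invariant factors of ∂_1 are all 1, so H_0 = Z.
  H_1: rank ker ∂_1 − rank ∂_2 = (5 − 4) − 0 = 1, and there is no ∂_2, so H_1 = Z.

H_0 ≅ Z,  H_1 ≅ Z.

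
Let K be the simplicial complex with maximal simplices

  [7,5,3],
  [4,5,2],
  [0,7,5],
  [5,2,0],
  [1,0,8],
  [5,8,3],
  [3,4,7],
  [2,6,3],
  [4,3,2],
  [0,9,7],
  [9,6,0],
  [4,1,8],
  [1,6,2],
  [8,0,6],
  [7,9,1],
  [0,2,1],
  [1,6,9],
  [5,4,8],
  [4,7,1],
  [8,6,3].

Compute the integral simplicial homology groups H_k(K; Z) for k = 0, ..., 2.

Order the vertices as 0 < 1 < 2 < 3 < 4 < 5 < 6 < 7 < 8 < 9. Listing each simplex with vertices in this order, K has dimension 2 with simplices:

  0-simplices (10): [0], [1], [2], [3], [4], [5], [6], [7], [8], [9]
  1-simplices (30): (30 of them)
  2-simplices (20): (20 of them)

giving chain groups C_0 ≅ Z^10, C_1 ≅ Z^30, C_2 ≅ Z^20.

The boundary map ∂_1: C_1 → C_0 sends each edge [p,q] (with p < q) to q − p. For instance
  ∂[0,5] = [5] − [0].
As a 10×30 matrix over Z this has rank 9, with invariant factors (1,1,1,1,1,1,1,1,1).

The boundary map ∂_2: C_2 → C_1 maps a triangle to the signed sum of its edges. For instance
  ∂[0,1,2] = [1,2] − [0,2] + [0,1],
  ∂[0,7,9] = [7,9] − [0,9] + [0,7].
As a 30×20 matrix over Z this has rank 20, with invariant factors (1,1,1,1,1,1,1,1,1,1,1,1,1,1,1,1,1,1,1,2).

Now H_k = ker ∂_k / im ∂_{k+1}, so:

  H_0: rank C_0 − rank ∂_1 = 10 − 9 = 1, and the invariant factors of ∂_1 are all 1, so H_0 ≅ Z.
  H_1: rank ker ∂_1 − rank ∂_2 = (30 − 9) − 20 = 1, and ∂_2 has invariant factor 2 > 1, so H_1 ≅ Z ⊕ Z/2.
  H_2: rank ker ∂_2 − rank ∂_3 = (20 − 20) − 0 = 0, and there is no ∂_3, so H_2 ≅ 0.

H_0 = Z,  H_1 = Z ⊕ Z/2,  H_2 = 0.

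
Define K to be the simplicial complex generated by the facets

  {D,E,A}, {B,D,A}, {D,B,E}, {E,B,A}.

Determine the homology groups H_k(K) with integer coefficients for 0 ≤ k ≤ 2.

We work with the vertex ordering A < B < D < E. The simplices of K, each written with vertices in increasing order, are:

  0-simplices (4): A, B, D, E
  1-simplices (6): AB, AD, AE, BD, BE, DE
  2-simplices (4): ABD, ABE, ADE, BDE

so the chain groups are C_0 ≅ Z^4, C_1 ≅ Z^6, C_2 ≅ Z^4.

Boundary ∂_1: C_1 → C_0 maps an edge to its endpoints' difference, ∂[p,q] = q − p. For instance
  ∂AB = B − A.
As a 4×6 matrix over Z this has rank 3, with invariant factors (1,1,1).

Boundary ∂_2: C_2 → C_1 sends each 2-simplex [p,q,r] to [q,r] − [p,r] + [p,q]. For instance
  ∂BDE = DE − BE + BD,
  ∂ABE = BE − AE + AB.
The 6×4 boundary matrix has rank 3 and Smith normal form diag(1,1,1).

From H_k ≅ ker(∂_k) / im(∂_{k+1}) we obtain:

  H_0: rank C_0 − rank ∂_1 = 4 − 3 = 1, and the invariant factors of ∂_1 are all 1, so H_0 = Z.
  H_1: rank ker ∂_1 − rank ∂_2 = (6 − 3) − 3 = 0, and the invariant factors of ∂_2 are all 1, so H_1 = 0.
  H_2: rank ker ∂_2 − rank ∂_3 = (4 − 3) − 0 = 1, and there is no ∂_3, so H_2 = Z.

(K is a triangulation of the 2-sphere S^2.)

H_0 = Z,  H_1 = 0,  H_2 = Z.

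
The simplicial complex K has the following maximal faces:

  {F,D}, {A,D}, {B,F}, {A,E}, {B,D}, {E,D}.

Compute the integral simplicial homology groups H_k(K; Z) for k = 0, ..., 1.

H_0 ≅ Z,  H_1 ≅ Z^2.

Fix the vertex order A < B < D < E < F and write every simplex with vertices in increasing order. Then dim K = 1 and the simplices of K are:

  0-simplices (5): A, B, D, E, F
  1-simplices (6): AD, AE, BD, BF, DE, DF

giving chain groups C_0 ≅ Z^5, C_1 ≅ Z^6.

∂_1: C_1 → C_0 sends each edge [p,q] (with p < q) to q − p. For instance
  ∂DE = E − D.
The resulting 5×6 matrix has rank 4, and its Smith normal form has invariant factors (1,1,1,1).

From H_k ≅ ker(∂_k) / im(∂_{k+1}) we obtain:

  H_0: rank C_0 − rank ∂_1 = 5 − 4 = 1, and the invariant factors of ∂_1 are all 1, so H_0 ≅ Z.
  H_1: rank ker ∂_1 − rank ∂_2 = (6 − 4) − 0 = 2, and there is no ∂_2, so H_1 ≅ Z^2.

(K is a triangulation of a wedge of 2 circles.)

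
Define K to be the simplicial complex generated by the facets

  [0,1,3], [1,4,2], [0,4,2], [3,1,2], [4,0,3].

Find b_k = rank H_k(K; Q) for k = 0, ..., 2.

We work with the vertex ordering 0 < 1 < 2 < 3 < 4. The simplices of K, each written with vertices in increasing order, are:

  0-simplices (5): [0], [1], [2], [3], [4]
  1-simplices (10): [0,1], [0,2], [0,3], [0,4], [1,2], [1,3], [1,4], [2,3], [2,4], [3,4]
  2-simplices (5): [0,1,3], [0,2,4], [0,3,4], [1,2,3], [1,2,4]

giving chain groups C_0 ≅ Z^5, C_1 ≅ Z^10, C_2 ≅ Z^5.

∂_1: C_1 → C_0 maps an edge to its endpoints' difference, ∂[p,q] = q − p. For instance
  ∂[1,2] = [2] − [1].
This gives a 5×10 integer matrix of rank 4; reducing to Smith normal form yields diagonal entries (1,1,1,1).

∂_2: C_2 → C_1 sends each 2-simplex [p,q,r] to [q,r] − [p,r] + [p,q]. For instance
  ∂[0,1,3] = [1,3] − [0,3] + [0,1],
  ∂[0,2,4] = [2,4] − [0,4] + [0,2].
The 10×5 boundary matrix has rank 5 and Smith normal form diag(1,1,1,1,1).

Now H_k = ker ∂_k / im ∂_{k+1}, so:

  H_0: rank C_0 − rank ∂_1 = 5 − 4 = 1, and the invariant factors of ∂_1 are all 1, so H_0 = Z.
  H_1: rank ker ∂_1 − rank ∂_2 = (10 − 4) − 5 = 1, and the invariant factors of ∂_2 are all 1, so H_1 = Z.
  H_2: rank ker ∂_2 − rank ∂_3 = (5 − 5) − 0 = 0, and there is no ∂_3, so H_2 = 0.

(K is a triangulation of the Möbius band.)

Hence the Betti numbers are b_0 = 1, b_1 = 1, b_2 = 0.

b_0 = 1, b_1 = 1, b_2 = 0.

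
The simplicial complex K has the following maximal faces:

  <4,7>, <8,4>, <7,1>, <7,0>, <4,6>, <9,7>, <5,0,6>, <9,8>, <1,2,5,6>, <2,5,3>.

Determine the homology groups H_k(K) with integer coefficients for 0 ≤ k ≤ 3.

H_0 = Z,  H_1 = Z^3,  H_2 = 0,  H_3 = 0.

Order the vertices as 0 < 1 < 2 < 3 < 4 < 5 < 6 < 7 < 8 < 9. Listing each simplex with vertices in this order, K has dimension 3 with simplices:

  0-simplices (10): [0], [1], [2], [3], [4], [5], [6], [7], [8], [9]
  1-simplices (17): [0,5], [0,6], [0,7], [1,2], [1,5], [1,6], [1,7], [2,3], [2,5], [2,6], [3,5], [4,6], [4,7], [4,8], [5,6], [7,9], [8,9]
  2-simplices (6): [0,5,6], [1,2,5], [1,2,6], [1,5,6], [2,3,5], [2,5,6]
  3-simplices (1): [1,2,5,6]

so the chain groups are C_0 ≅ Z^10, C_1 ≅ Z^17, C_2 ≅ Z^6, C_3 ≅ Z^1.

∂_1: C_1 → C_0 sends each edge [p,q] (with p < q) to q − p. For instance
  ∂[2,6] = [6] − [2].
This gives a 10×17 integer matrix of rank 9; reducing to Smith normal form yields diagonal entries (1,1,1,1,1,1,1,1,1).

∂_2: C_2 → C_1 maps a triangle to the signed sum of its edges. For instance
  ∂[1,2,5] = [2,5] − [1,5] + [1,2],
  ∂[0,5,6] = [5,6] − [0,6] + [0,5].
The resulting 17×6 matrix has rank 5, and its Smith normal form has invariant factors (1,1,1,1,1).

The boundary map ∂_3: C_3 → C_2 sends each 3-simplex σ to the alternating sum Σ_i (−1)^i (σ with its i-th vertex removed). For instance
  ∂[1,2,5,6] = [2,5,6] − [1,5,6] + [1,2,6] − [1,2,5].
This gives a 6×1 integer matrix of rank 1; reducing to Smith normal form yields diagonal entries (1).

Now H_k = ker ∂_k / im ∂_{k+1}, so:

  H_0: rank C_0 − rank ∂_1 = 10 − 9 = 1, and the invariant factors of ∂_1 are all 1, so H_0 = Z.
  H_1: rank ker ∂_1 − rank ∂_2 = (17 − 9) − 5 = 3, and the invariant factors of ∂_2 are all 1, so H_1 = Z^3.
  H_2: rank ker ∂_2 − rank ∂_3 = (6 − 5) − 1 = 0, and the invariant factors of ∂_3 are all 1, so H_2 = 0.
  H_3: rank ker ∂_3 − rank ∂_4 = (1 − 1) − 0 = 0, and there is no ∂_4, so H_3 = 0.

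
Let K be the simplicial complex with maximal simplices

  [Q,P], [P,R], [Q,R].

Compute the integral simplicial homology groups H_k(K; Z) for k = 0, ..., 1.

H_0 = Z,  H_1 = Z.

Take the total order P < Q < R on the vertex set. Then K (dimension 1) consists of the simplices:

  0-simplices (3): P, Q, R
  1-simplices (3): PQ, PR, QR

giving chain groups C_0 ≅ Z^3, C_1 ≅ Z^3.

Boundary ∂_1: C_1 → C_0 sends each edge [p,q] (with p < q) to q − p.
This gives a 3×3 integer matrix of rank 2; reducing to Smith normal form yields diagonal entries (1,1).

Computing H_k = (kernel of ∂_k) / (image of ∂_{k+1}):

  H_0: rank C_0 − rank ∂_1 = 3 − 2 = 1, and the invariant factors of ∂_1 are all 1, so H_0 = Z.
  H_1: rank ker ∂_1 − rank ∂_2 = (3 − 2) − 0 = 1, and there is no ∂_2, so H_1 = Z.

As a check, the Euler characteristic is 3 − 3 = 0, which agrees with 1 − 1 = 0.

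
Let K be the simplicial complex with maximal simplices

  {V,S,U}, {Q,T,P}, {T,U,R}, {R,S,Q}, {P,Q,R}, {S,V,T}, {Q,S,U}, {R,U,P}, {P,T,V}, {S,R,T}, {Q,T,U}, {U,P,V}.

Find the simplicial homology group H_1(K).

Order the vertices as P < Q < R < S < T < U < V. Listing each simplex with vertices in this order, K has dimension 2 with simplices:

  0-simplices (7): P, Q, R, S, T, U, V
  1-simplices (18): PQ, PR, PT, PU, PV, QR, QS, QT, QU, RS, RT, RU, ST, SU, SV, TU, TV, UV
  2-simplices (12): PQR, PQT, PRU, PTV, PUV, QRS, QSU, QTU, RST, RTU, STV, SUV

giving chain groups C_0 ≅ Z^7, C_1 ≅ Z^18, C_2 ≅ Z^12.

The boundary map ∂_1: C_1 → C_0 is given by ∂[p,q] = [q] − [p]. For instance
  ∂QR = R − Q.
This gives a 7×18 integer matrix of rank 6; reducing to Smith normal form yields diagonal entries (1,1,1,1,1,1).

The boundary map ∂_2: C_2 → C_1 sends each 2-simplex [p,q,r] to [q,r] − [p,r] + [p,q]. For instance
  ∂RTU = TU − RU + RT,
  ∂PTV = TV − PV + PT.
The resulting 18×12 matrix has rank 12, and its Smith normal form has invariant factors (1,1,1,1,1,1,1,1,1,1,1,2).

Reading off H_k = ker ∂_k / im ∂_{k+1}:

  H_1: rank ker ∂_1 − rank ∂_2 = (18 − 6) − 12 = 0, and ∂_2 has invariant factor 2 > 1, so H_1 ≅ Z/2.

H_1 ≅ Z/2.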